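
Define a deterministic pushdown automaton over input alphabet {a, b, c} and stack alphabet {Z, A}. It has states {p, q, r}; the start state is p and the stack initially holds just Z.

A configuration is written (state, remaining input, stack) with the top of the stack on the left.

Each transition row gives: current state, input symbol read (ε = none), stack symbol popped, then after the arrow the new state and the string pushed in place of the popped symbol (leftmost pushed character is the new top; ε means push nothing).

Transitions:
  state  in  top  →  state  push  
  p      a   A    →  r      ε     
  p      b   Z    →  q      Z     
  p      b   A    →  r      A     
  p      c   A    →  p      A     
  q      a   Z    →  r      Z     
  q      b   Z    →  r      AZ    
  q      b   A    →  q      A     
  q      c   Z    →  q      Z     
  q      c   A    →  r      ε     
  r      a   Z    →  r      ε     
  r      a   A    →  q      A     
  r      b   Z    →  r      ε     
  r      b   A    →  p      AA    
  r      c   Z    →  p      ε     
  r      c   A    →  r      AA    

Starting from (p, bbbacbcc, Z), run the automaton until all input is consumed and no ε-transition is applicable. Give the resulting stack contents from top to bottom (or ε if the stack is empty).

AAAZ

(p, bbbacbcc, Z)
  read b, top Z: go to q, push Z → (q, bbacbcc, Z)
  read b, top Z: go to r, push AZ → (r, bacbcc, AZ)
  read b, top A: go to p, push AA → (p, acbcc, AAZ)
  read a, top A: go to r, push ε → (r, cbcc, AZ)
  read c, top A: go to r, push AA → (r, bcc, AAZ)
  read b, top A: go to p, push AA → (p, cc, AAAZ)
  read c, top A: go to p, push A → (p, c, AAAZ)
  read c, top A: go to p, push A → (p, ε, AAAZ)
All input consumed in state p with stack AAAZ.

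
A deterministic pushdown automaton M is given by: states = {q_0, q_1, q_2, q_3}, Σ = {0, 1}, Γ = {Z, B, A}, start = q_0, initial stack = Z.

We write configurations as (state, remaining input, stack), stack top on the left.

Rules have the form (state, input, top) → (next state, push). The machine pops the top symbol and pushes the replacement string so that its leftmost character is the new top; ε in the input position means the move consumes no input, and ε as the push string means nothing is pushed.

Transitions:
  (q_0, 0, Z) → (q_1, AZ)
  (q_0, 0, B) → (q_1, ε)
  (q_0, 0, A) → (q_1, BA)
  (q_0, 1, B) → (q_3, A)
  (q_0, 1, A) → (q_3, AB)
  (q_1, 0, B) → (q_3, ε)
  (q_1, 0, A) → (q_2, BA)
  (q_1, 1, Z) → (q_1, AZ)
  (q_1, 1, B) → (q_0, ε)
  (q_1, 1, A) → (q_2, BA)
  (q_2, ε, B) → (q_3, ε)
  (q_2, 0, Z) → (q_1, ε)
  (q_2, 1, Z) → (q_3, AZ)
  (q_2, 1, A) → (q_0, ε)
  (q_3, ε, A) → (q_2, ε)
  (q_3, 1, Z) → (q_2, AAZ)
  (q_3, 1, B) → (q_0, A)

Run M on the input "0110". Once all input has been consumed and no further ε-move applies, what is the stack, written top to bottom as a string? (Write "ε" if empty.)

(q_0, 0110, Z)
  read 0, top Z: go to q_1, push AZ → (q_1, 110, AZ)
  read 1, top A: go to q_2, push BA → (q_2, 10, BAZ)
  ε-move, top B: go to q_3, push ε → (q_3, 10, AZ)
  ε-move, top A: go to q_2, push ε → (q_2, 10, Z)
  read 1, top Z: go to q_3, push AZ → (q_3, 0, AZ)
  ε-move, top A: go to q_2, push ε → (q_2, 0, Z)
  read 0, top Z: go to q_1, push ε → (q_1, ε, ε)
All input consumed in state q_1 with stack ε.

ε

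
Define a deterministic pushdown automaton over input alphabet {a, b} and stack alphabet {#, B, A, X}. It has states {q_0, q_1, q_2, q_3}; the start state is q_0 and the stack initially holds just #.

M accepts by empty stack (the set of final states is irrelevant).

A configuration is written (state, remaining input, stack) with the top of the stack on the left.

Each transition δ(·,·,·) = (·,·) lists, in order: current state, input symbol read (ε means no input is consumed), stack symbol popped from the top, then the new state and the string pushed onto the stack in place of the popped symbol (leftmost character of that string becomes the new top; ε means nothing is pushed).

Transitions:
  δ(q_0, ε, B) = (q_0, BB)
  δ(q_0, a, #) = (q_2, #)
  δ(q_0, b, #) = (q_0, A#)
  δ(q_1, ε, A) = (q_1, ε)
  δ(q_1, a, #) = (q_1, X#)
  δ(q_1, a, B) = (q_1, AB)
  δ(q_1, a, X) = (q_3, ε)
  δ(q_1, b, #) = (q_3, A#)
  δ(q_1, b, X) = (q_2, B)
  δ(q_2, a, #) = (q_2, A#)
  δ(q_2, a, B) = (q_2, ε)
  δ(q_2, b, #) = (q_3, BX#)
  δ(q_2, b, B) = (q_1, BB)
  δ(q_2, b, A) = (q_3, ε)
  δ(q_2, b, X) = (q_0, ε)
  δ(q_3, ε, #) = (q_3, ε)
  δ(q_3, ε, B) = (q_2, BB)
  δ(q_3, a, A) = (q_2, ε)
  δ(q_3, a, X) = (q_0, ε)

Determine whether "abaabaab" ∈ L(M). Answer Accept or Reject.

Accept

(q_0, abaabaab, #)
  read a, top #: go to q_2, push # → (q_2, baabaab, #)
  read b, top #: go to q_3, push BX# → (q_3, aabaab, BX#)
  ε-move, top B: go to q_2, push BB → (q_2, aabaab, BBX#)
  read a, top B: go to q_2, push ε → (q_2, abaab, BX#)
  read a, top B: go to q_2, push ε → (q_2, baab, X#)
  read b, top X: go to q_0, push ε → (q_0, aab, #)
  read a, top #: go to q_2, push # → (q_2, ab, #)
  read a, top #: go to q_2, push A# → (q_2, b, A#)
  read b, top A: go to q_3, push ε → (q_3, ε, #)
  ε-move, top #: go to q_3, push ε → (q_3, ε, ε)
All input consumed and the stack is empty.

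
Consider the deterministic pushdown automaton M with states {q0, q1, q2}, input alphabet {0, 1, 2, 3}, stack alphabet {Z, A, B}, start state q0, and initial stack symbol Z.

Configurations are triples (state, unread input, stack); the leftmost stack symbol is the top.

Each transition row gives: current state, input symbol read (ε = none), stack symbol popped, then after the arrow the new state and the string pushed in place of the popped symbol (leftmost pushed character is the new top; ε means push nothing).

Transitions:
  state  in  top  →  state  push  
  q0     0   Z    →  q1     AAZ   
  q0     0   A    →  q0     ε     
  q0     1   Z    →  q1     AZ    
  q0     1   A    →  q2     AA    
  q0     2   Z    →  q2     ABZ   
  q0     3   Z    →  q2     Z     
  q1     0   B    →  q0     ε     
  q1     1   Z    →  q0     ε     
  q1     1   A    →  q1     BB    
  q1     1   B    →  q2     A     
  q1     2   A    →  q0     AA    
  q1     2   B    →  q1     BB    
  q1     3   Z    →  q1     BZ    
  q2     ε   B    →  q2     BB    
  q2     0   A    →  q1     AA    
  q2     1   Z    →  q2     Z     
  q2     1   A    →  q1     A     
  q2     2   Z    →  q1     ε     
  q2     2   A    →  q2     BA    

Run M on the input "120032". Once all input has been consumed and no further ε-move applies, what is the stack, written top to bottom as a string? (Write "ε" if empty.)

(q0, 120032, Z)
  read 1, top Z: go to q1, push AZ → (q1, 20032, AZ)
  read 2, top A: go to q0, push AA → (q0, 0032, AAZ)
  read 0, top A: go to q0, push ε → (q0, 032, AZ)
  read 0, top A: go to q0, push ε → (q0, 32, Z)
  read 3, top Z: go to q2, push Z → (q2, 2, Z)
  read 2, top Z: go to q1, push ε → (q1, ε, ε)
All input consumed in state q1 with stack ε.

ε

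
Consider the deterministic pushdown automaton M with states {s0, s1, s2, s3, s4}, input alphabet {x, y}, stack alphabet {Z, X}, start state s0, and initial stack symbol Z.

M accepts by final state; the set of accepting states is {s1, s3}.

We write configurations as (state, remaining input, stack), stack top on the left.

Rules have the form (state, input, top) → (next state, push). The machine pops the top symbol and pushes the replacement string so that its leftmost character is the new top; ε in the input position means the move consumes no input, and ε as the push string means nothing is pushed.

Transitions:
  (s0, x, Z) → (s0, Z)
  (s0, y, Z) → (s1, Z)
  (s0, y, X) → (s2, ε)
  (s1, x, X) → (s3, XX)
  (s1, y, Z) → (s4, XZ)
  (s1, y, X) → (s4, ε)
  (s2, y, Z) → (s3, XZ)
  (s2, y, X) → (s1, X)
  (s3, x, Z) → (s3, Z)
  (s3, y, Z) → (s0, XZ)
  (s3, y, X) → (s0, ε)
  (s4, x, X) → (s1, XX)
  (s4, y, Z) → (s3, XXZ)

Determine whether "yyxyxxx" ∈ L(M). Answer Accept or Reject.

Reject

(s0, yyxyxxx, Z)
  read y, top Z: go to s1, push Z → (s1, yxyxxx, Z)
  read y, top Z: go to s4, push XZ → (s4, xyxxx, XZ)
  read x, top X: go to s1, push XX → (s1, yxxx, XXZ)
  read y, top X: go to s4, push ε → (s4, xxx, XZ)
  read x, top X: go to s1, push XX → (s1, xx, XXZ)
  read x, top X: go to s3, push XX → (s3, x, XXXZ)
No transition applies at (s3, x, XXXZ); input not fully consumed.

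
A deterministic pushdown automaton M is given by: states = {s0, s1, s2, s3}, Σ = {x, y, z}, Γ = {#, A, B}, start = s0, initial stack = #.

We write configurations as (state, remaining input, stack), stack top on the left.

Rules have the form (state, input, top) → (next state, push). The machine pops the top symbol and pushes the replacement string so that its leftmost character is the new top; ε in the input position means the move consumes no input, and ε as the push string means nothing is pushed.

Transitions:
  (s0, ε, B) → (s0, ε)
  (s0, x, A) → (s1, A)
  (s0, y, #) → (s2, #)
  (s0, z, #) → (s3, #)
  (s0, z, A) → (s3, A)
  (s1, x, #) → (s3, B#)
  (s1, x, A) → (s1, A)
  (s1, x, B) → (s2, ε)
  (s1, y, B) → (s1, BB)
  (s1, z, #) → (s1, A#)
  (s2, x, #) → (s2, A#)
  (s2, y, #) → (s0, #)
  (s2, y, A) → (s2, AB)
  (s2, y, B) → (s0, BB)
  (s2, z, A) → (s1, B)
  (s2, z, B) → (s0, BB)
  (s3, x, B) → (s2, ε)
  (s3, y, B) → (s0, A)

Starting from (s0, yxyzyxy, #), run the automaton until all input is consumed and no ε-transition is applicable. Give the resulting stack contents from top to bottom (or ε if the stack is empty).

#

(s0, yxyzyxy, #) ⊢ (s2, xyzyxy, #) ⊢ (s2, yzyxy, A#) ⊢ (s2, zyxy, AB#) ⊢ (s1, yxy, BB#) ⊢ (s1, xy, BBB#) ⊢ (s2, y, BB#) ⊢ (s0, ε, BBB#) ⊢ (s0, ε, BB#) ⊢ (s0, ε, B#) ⊢ (s0, ε, #)
All input consumed in state s0 with stack #.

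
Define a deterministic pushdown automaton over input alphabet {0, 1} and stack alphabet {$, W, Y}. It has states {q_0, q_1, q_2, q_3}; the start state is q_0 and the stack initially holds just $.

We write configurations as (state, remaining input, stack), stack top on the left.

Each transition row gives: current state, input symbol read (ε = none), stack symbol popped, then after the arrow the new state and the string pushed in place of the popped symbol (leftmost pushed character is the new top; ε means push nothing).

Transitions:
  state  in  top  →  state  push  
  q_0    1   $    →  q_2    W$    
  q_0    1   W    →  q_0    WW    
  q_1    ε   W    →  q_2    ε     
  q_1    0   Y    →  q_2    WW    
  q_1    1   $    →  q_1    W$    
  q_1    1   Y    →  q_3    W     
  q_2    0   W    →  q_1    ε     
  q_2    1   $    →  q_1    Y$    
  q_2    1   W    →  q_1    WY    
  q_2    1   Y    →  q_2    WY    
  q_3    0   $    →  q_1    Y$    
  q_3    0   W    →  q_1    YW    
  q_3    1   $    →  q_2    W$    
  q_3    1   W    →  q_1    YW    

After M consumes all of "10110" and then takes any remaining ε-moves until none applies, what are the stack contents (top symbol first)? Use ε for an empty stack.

WW$

(q_0, 10110, $) ⊢ (q_2, 0110, W$) ⊢ (q_1, 110, $) ⊢ (q_1, 10, W$) ⊢ (q_2, 10, $) ⊢ (q_1, 0, Y$) ⊢ (q_2, ε, WW$)
All input consumed in state q_2 with stack WW$.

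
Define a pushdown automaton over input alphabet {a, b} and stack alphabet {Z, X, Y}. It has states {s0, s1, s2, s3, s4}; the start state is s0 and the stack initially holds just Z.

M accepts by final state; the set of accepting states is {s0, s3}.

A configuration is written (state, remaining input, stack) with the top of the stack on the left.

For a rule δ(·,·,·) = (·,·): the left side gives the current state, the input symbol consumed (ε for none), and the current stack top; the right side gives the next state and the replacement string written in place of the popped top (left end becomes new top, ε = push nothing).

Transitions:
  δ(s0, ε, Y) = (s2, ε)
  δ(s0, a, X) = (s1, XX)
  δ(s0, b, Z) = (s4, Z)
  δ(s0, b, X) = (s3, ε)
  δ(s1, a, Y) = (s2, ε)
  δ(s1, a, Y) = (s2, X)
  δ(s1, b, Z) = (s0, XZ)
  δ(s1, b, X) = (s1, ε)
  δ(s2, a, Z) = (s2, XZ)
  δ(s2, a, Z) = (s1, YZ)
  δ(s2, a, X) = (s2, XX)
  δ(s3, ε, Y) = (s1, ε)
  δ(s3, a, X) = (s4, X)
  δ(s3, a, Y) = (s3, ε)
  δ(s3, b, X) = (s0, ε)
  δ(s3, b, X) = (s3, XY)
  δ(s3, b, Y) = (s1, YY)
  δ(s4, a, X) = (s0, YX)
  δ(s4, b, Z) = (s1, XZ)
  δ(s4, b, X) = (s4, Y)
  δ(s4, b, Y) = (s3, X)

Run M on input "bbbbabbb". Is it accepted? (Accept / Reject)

One accepting computation: (s0, bbbbabbb, Z) ⊢ (s4, bbbabbb, Z) ⊢ (s1, bbabbb, XZ) ⊢ (s1, babbb, Z) ⊢ (s0, abbb, XZ) ⊢ (s1, bbb, XXZ) ⊢ (s1, bb, XZ) ⊢ (s1, b, Z) ⊢ (s0, ε, XZ)
All input consumed and state s0 ∈ F.

Accept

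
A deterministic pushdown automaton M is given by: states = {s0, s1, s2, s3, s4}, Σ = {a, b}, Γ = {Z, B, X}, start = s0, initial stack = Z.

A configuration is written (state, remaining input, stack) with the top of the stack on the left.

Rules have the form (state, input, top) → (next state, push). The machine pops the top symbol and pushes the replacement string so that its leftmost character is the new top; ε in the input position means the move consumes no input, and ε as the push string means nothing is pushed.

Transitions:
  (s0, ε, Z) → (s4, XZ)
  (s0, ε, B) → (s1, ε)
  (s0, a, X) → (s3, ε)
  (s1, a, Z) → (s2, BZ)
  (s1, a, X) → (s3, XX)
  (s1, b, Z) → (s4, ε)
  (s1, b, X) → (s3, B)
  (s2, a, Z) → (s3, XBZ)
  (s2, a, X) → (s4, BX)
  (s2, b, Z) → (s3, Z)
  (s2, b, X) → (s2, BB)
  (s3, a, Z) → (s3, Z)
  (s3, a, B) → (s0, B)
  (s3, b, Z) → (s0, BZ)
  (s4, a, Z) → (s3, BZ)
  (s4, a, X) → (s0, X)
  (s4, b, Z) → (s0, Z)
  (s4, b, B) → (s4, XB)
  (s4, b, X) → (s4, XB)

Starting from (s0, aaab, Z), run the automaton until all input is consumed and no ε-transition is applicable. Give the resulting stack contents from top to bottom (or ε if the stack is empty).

(s0, aaab, Z) ⊢ (s4, aaab, XZ) ⊢ (s0, aab, XZ) ⊢ (s3, ab, Z) ⊢ (s3, b, Z) ⊢ (s0, ε, BZ) ⊢ (s1, ε, Z)
All input consumed in state s1 with stack Z.

Z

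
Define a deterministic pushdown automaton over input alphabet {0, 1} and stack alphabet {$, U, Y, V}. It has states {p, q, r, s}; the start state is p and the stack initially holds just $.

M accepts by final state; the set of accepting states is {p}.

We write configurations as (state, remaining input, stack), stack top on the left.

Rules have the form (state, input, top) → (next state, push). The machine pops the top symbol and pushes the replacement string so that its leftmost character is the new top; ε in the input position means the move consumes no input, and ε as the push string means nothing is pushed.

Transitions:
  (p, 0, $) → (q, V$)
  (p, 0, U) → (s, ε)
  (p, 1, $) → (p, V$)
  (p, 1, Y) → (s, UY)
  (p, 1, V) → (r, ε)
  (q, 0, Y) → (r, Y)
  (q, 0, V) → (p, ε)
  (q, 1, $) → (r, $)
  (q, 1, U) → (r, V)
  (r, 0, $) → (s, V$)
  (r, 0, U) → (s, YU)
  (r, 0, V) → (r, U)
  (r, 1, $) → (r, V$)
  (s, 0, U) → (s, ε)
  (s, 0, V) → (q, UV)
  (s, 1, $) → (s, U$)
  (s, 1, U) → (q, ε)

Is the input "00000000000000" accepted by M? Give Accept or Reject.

(p, 00000000000000, $) ⊢ (q, 0000000000000, V$) ⊢ (p, 000000000000, $) ⊢ (q, 00000000000, V$) ⊢ (p, 0000000000, $) ⊢ (q, 000000000, V$) ⊢ (p, 00000000, $) ⊢ (q, 0000000, V$) ⊢ (p, 000000, $) ⊢ (q, 00000, V$) ⊢ (p, 0000, $) ⊢ (q, 000, V$) ⊢ (p, 00, $) ⊢ (q, 0, V$) ⊢ (p, ε, $)
All input consumed; state p ∈ F.

Accept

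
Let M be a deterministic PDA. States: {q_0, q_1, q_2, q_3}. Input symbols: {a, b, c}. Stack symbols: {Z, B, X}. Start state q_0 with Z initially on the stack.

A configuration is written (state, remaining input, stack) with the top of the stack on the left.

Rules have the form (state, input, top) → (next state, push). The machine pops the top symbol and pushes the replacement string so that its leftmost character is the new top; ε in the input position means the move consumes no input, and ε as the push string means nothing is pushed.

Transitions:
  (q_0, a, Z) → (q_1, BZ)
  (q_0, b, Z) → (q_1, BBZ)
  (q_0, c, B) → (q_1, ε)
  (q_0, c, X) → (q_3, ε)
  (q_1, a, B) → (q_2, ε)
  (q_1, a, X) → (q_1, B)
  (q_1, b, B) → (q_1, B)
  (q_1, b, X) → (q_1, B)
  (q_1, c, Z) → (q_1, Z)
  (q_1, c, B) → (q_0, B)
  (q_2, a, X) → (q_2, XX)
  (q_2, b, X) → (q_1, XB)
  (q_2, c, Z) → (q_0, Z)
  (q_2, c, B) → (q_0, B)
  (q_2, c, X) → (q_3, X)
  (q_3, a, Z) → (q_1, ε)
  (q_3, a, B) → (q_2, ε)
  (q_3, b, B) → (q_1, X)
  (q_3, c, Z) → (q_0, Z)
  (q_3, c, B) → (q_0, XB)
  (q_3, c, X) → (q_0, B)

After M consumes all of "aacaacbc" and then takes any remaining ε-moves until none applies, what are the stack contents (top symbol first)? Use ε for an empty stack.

BBZ

(q_0, aacaacbc, Z)
  read a, top Z: go to q_1, push BZ → (q_1, acaacbc, BZ)
  read a, top B: go to q_2, push ε → (q_2, caacbc, Z)
  read c, top Z: go to q_0, push Z → (q_0, aacbc, Z)
  read a, top Z: go to q_1, push BZ → (q_1, acbc, BZ)
  read a, top B: go to q_2, push ε → (q_2, cbc, Z)
  read c, top Z: go to q_0, push Z → (q_0, bc, Z)
  read b, top Z: go to q_1, push BBZ → (q_1, c, BBZ)
  read c, top B: go to q_0, push B → (q_0, ε, BBZ)
All input consumed in state q_0 with stack BBZ.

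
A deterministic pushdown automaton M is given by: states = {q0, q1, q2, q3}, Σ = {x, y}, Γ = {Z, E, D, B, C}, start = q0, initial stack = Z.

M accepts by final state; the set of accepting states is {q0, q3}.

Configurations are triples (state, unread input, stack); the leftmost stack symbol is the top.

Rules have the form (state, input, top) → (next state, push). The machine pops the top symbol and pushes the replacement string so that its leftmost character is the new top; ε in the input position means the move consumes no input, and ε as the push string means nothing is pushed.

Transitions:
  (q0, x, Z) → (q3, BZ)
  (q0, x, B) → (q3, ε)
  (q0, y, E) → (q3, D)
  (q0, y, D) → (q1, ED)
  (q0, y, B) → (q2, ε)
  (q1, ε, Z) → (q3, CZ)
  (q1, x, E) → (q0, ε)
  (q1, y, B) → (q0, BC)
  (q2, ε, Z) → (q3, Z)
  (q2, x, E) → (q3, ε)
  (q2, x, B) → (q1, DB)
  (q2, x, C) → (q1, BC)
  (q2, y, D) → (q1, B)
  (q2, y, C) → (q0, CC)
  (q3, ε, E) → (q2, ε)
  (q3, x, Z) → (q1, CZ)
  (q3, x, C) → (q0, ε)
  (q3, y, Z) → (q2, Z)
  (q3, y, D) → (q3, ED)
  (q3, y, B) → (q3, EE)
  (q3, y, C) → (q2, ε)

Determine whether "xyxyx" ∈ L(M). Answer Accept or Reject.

(q0, xyxyx, Z)
  read x, top Z: go to q3, push BZ → (q3, yxyx, BZ)
  read y, top B: go to q3, push EE → (q3, xyx, EEZ)
  ε-move, top E: go to q2, push ε → (q2, xyx, EZ)
  read x, top E: go to q3, push ε → (q3, yx, Z)
  read y, top Z: go to q2, push Z → (q2, x, Z)
  ε-move, top Z: go to q3, push Z → (q3, x, Z)
  read x, top Z: go to q1, push CZ → (q1, ε, CZ)
All input consumed; state q1 ∉ F and no further ε-move applies.

Reject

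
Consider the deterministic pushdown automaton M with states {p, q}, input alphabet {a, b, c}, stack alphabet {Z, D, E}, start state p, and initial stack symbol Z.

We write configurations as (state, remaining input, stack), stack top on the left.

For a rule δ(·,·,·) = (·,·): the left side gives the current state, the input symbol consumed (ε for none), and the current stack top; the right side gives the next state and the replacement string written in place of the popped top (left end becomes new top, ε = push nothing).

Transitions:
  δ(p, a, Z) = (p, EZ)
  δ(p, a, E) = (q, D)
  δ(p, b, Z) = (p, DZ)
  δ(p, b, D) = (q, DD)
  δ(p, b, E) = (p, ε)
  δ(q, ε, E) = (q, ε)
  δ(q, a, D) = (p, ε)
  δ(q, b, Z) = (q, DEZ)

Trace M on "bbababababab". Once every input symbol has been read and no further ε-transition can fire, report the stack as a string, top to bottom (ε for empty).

(p, bbababababab, Z) ⊢ (p, bababababab, DZ) ⊢ (q, ababababab, DDZ) ⊢ (p, babababab, DZ) ⊢ (q, abababab, DDZ) ⊢ (p, bababab, DZ) ⊢ (q, ababab, DDZ) ⊢ (p, babab, DZ) ⊢ (q, abab, DDZ) ⊢ (p, bab, DZ) ⊢ (q, ab, DDZ) ⊢ (p, b, DZ) ⊢ (q, ε, DDZ)
All input consumed in state q with stack DDZ.

DDZ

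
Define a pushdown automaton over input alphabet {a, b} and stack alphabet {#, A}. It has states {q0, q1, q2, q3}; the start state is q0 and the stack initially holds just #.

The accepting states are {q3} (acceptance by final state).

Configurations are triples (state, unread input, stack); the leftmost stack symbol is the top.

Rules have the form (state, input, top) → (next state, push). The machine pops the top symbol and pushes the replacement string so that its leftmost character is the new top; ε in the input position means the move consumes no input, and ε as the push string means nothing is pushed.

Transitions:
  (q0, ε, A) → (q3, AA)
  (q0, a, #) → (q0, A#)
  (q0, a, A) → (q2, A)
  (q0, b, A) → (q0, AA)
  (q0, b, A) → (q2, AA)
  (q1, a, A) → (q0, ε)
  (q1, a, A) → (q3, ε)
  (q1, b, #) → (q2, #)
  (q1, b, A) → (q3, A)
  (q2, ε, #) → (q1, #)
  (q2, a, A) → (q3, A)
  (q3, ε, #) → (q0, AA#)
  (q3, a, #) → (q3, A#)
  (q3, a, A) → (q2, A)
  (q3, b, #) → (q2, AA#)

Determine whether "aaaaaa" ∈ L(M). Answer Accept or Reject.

Reject

No computation consumes all input and reaches a final state.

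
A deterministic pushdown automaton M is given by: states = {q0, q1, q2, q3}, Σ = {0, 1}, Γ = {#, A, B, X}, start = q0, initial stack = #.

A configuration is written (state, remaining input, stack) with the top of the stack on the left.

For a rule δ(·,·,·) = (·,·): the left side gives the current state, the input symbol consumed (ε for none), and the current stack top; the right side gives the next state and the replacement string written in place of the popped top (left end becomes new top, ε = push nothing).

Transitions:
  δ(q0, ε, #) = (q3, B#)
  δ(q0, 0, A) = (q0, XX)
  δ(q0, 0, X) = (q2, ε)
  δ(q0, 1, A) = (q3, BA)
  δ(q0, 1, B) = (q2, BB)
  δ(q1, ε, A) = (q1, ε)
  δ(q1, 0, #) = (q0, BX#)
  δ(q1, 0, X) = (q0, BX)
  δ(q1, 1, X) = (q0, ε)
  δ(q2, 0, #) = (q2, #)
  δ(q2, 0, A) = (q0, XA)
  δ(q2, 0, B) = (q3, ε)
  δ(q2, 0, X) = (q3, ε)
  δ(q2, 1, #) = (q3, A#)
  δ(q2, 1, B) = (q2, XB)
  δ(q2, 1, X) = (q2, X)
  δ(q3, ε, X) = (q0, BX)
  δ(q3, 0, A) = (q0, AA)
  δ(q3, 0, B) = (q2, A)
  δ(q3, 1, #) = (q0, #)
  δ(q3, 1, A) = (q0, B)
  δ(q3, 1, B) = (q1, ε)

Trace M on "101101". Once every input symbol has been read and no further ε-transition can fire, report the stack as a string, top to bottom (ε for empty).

(q0, 101101, #)
  ε-move, top #: go to q3, push B# → (q3, 101101, B#)
  read 1, top B: go to q1, push ε → (q1, 01101, #)
  read 0, top #: go to q0, push BX# → (q0, 1101, BX#)
  read 1, top B: go to q2, push BB → (q2, 101, BBX#)
  read 1, top B: go to q2, push XB → (q2, 01, XBBX#)
  read 0, top X: go to q3, push ε → (q3, 1, BBX#)
  read 1, top B: go to q1, push ε → (q1, ε, BX#)
All input consumed in state q1 with stack BX#.

BX#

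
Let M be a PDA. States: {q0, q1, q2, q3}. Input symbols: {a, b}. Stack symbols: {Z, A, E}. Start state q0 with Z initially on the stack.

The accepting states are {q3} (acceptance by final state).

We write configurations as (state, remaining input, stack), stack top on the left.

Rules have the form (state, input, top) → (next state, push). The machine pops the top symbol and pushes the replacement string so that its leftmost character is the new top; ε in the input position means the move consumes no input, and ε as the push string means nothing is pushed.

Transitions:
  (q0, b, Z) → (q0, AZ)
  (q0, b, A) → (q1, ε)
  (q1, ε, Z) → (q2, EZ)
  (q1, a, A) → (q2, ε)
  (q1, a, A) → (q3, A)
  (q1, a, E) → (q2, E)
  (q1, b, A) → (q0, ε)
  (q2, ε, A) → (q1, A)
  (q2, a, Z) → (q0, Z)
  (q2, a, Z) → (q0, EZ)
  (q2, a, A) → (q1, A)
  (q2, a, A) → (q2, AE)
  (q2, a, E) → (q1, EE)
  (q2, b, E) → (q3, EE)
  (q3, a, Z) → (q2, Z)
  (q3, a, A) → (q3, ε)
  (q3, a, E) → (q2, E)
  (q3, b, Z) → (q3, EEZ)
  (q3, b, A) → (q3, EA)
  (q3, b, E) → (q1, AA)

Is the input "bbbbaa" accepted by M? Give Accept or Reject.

Accept

One accepting computation: (q0, bbbbaa, Z) ⊢ (q0, bbbaa, AZ) ⊢ (q1, bbaa, Z) ⊢ (q2, bbaa, EZ) ⊢ (q3, baa, EEZ) ⊢ (q1, aa, AAEZ) ⊢ (q3, a, AAEZ) ⊢ (q3, ε, AEZ)
All input consumed and state q3 ∈ F.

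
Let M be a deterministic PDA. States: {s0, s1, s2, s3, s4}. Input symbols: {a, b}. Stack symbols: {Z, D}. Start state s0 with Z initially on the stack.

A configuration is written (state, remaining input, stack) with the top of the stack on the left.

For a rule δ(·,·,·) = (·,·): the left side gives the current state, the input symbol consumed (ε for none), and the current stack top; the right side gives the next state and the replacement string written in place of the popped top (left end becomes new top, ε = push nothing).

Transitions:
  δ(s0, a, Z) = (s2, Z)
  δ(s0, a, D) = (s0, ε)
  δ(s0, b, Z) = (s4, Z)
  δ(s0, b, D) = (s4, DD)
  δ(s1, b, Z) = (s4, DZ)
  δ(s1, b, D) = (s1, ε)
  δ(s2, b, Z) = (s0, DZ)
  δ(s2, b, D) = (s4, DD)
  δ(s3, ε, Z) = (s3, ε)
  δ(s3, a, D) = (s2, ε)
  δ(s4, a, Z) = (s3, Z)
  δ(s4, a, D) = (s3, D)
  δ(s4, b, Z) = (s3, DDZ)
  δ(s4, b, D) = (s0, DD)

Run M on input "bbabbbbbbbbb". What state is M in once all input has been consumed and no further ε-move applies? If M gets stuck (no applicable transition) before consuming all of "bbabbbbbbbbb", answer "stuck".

s4

(s0, bbabbbbbbbbb, Z)
  read b, top Z: go to s4, push Z → (s4, babbbbbbbbb, Z)
  read b, top Z: go to s3, push DDZ → (s3, abbbbbbbbb, DDZ)
  read a, top D: go to s2, push ε → (s2, bbbbbbbbb, DZ)
  read b, top D: go to s4, push DD → (s4, bbbbbbbb, DDZ)
  read b, top D: go to s0, push DD → (s0, bbbbbbb, DDDZ)
  read b, top D: go to s4, push DD → (s4, bbbbbb, DDDDZ)
  read b, top D: go to s0, push DD → (s0, bbbbb, DDDDDZ)
  read b, top D: go to s4, push DD → (s4, bbbb, DDDDDDZ)
  read b, top D: go to s0, push DD → (s0, bbb, DDDDDDDZ)
  read b, top D: go to s4, push DD → (s4, bb, DDDDDDDDZ)
  read b, top D: go to s0, push DD → (s0, b, DDDDDDDDDZ)
  read b, top D: go to s4, push DD → (s4, ε, DDDDDDDDDDZ)
All input consumed; M is in state s4.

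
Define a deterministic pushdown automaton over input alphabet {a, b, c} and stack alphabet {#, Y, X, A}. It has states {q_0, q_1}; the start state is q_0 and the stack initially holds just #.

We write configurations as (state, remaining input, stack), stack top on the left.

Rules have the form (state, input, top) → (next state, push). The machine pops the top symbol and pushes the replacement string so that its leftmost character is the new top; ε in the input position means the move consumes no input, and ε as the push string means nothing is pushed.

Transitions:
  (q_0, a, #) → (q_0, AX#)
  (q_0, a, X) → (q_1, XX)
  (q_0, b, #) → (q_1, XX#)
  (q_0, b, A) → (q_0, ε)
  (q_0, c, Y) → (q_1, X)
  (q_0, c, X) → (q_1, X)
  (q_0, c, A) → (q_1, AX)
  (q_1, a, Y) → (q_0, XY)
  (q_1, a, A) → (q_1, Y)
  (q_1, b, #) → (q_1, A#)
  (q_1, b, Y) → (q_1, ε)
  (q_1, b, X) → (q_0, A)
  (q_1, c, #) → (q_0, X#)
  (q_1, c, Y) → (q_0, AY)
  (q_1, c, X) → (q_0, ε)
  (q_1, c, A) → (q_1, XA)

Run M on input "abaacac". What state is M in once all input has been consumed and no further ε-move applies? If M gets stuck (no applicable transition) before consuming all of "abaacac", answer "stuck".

(q_0, abaacac, #) ⊢ (q_0, baacac, AX#) ⊢ (q_0, aacac, X#) ⊢ (q_1, acac, XX#)
No transition for (q_1, a, top X); M blocks with input acac remaining.

stuck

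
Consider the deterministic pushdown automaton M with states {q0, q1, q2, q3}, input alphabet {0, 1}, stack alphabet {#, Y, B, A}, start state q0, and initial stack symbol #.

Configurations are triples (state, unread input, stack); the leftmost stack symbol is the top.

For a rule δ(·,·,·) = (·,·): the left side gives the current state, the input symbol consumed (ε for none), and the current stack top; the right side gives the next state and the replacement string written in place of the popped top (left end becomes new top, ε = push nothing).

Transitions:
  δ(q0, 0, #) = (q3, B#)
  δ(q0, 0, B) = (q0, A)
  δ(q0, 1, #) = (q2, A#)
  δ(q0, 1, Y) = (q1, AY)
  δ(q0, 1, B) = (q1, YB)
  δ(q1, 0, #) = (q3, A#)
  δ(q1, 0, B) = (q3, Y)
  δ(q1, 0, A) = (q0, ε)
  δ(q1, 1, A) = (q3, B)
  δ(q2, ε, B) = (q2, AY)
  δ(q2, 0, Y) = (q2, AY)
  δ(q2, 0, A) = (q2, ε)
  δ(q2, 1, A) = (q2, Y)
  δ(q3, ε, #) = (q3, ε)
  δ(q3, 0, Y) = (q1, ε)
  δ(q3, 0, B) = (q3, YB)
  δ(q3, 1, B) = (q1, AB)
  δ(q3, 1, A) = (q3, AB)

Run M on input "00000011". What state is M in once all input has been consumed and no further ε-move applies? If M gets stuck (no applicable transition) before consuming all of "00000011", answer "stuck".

q3

(q0, 00000011, #)
  read 0, top #: go to q3, push B# → (q3, 0000011, B#)
  read 0, top B: go to q3, push YB → (q3, 000011, YB#)
  read 0, top Y: go to q1, push ε → (q1, 00011, B#)
  read 0, top B: go to q3, push Y → (q3, 0011, Y#)
  read 0, top Y: go to q1, push ε → (q1, 011, #)
  read 0, top #: go to q3, push A# → (q3, 11, A#)
  read 1, top A: go to q3, push AB → (q3, 1, AB#)
  read 1, top A: go to q3, push AB → (q3, ε, ABB#)
All input consumed; M is in state q3.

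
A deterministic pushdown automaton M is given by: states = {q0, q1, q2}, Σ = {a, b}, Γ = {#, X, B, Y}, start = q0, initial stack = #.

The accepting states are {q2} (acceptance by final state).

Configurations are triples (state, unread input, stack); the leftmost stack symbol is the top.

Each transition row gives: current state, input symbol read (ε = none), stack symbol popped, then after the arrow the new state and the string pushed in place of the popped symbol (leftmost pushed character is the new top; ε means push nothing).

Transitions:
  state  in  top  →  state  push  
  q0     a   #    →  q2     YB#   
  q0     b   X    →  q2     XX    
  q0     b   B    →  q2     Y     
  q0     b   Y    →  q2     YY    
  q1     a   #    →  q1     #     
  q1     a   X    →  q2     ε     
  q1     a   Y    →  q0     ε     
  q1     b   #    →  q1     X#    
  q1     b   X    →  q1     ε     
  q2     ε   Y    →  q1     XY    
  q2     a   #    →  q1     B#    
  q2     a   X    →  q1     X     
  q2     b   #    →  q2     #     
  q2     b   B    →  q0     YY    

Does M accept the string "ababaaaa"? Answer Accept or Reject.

(q0, ababaaaa, #)
  read a, top #: go to q2, push YB# → (q2, babaaaa, YB#)
  ε-move, top Y: go to q1, push XY → (q1, babaaaa, XYB#)
  read b, top X: go to q1, push ε → (q1, abaaaa, YB#)
  read a, top Y: go to q0, push ε → (q0, baaaa, B#)
  read b, top B: go to q2, push Y → (q2, aaaa, Y#)
  ε-move, top Y: go to q1, push XY → (q1, aaaa, XY#)
  read a, top X: go to q2, push ε → (q2, aaa, Y#)
  ε-move, top Y: go to q1, push XY → (q1, aaa, XY#)
  read a, top X: go to q2, push ε → (q2, aa, Y#)
  ε-move, top Y: go to q1, push XY → (q1, aa, XY#)
  read a, top X: go to q2, push ε → (q2, a, Y#)
  ε-move, top Y: go to q1, push XY → (q1, a, XY#)
  read a, top X: go to q2, push ε → (q2, ε, Y#)
All input consumed; state q2 ∈ F.

Accept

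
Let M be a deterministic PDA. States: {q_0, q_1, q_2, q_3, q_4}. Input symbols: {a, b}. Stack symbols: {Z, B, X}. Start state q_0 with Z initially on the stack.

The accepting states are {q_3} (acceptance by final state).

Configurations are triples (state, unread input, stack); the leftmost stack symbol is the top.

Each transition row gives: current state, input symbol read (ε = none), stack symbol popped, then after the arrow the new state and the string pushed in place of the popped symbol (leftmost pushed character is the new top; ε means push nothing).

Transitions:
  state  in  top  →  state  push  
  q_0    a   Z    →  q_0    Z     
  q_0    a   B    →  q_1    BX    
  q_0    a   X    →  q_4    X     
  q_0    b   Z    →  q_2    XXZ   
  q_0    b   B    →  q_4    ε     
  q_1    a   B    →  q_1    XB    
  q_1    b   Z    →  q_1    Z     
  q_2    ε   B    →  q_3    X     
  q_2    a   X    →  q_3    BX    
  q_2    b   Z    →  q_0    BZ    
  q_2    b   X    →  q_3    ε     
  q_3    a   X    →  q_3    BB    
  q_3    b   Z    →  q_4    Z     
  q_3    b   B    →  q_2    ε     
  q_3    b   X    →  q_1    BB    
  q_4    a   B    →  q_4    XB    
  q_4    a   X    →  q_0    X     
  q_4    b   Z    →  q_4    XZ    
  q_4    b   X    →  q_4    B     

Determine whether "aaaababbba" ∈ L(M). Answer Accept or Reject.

(q_0, aaaababbba, Z)
  read a, top Z: go to q_0, push Z → (q_0, aaababbba, Z)
  read a, top Z: go to q_0, push Z → (q_0, aababbba, Z)
  read a, top Z: go to q_0, push Z → (q_0, ababbba, Z)
  read a, top Z: go to q_0, push Z → (q_0, babbba, Z)
  read b, top Z: go to q_2, push XXZ → (q_2, abbba, XXZ)
  read a, top X: go to q_3, push BX → (q_3, bbba, BXXZ)
  read b, top B: go to q_2, push ε → (q_2, bba, XXZ)
  read b, top X: go to q_3, push ε → (q_3, ba, XZ)
  read b, top X: go to q_1, push BB → (q_1, a, BBZ)
  read a, top B: go to q_1, push XB → (q_1, ε, XBBZ)
All input consumed; state q_1 ∉ F and no further ε-move applies.

Reject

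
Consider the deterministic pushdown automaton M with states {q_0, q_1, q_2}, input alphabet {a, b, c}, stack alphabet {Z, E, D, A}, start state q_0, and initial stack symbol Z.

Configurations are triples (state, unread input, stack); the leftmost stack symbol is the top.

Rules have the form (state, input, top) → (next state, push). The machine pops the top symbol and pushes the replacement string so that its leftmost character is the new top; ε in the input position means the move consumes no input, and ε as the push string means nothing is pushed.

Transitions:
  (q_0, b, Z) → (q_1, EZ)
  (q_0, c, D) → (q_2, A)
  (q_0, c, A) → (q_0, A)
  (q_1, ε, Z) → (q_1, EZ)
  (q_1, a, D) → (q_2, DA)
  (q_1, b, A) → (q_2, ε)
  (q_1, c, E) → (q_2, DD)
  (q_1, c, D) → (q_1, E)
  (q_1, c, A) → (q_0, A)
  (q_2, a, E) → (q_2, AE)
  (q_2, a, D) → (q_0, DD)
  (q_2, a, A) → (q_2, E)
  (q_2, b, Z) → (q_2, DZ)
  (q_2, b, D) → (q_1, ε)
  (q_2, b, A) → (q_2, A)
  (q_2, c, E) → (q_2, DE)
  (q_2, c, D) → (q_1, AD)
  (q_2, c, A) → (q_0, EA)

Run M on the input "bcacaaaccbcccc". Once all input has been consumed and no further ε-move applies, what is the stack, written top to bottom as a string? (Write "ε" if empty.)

ADEEDDZ

(q_0, bcacaaaccbcccc, Z)
  read b, top Z: go to q_1, push EZ → (q_1, cacaaaccbcccc, EZ)
  read c, top E: go to q_2, push DD → (q_2, acaaaccbcccc, DDZ)
  read a, top D: go to q_0, push DD → (q_0, caaaccbcccc, DDDZ)
  read c, top D: go to q_2, push A → (q_2, aaaccbcccc, ADDZ)
  read a, top A: go to q_2, push E → (q_2, aaccbcccc, EDDZ)
  read a, top E: go to q_2, push AE → (q_2, accbcccc, AEDDZ)
  read a, top A: go to q_2, push E → (q_2, ccbcccc, EEDDZ)
  read c, top E: go to q_2, push DE → (q_2, cbcccc, DEEDDZ)
  read c, top D: go to q_1, push AD → (q_1, bcccc, ADEEDDZ)
  read b, top A: go to q_2, push ε → (q_2, cccc, DEEDDZ)
  read c, top D: go to q_1, push AD → (q_1, ccc, ADEEDDZ)
  read c, top A: go to q_0, push A → (q_0, cc, ADEEDDZ)
  read c, top A: go to q_0, push A → (q_0, c, ADEEDDZ)
  read c, top A: go to q_0, push A → (q_0, ε, ADEEDDZ)
All input consumed in state q_0 with stack ADEEDDZ.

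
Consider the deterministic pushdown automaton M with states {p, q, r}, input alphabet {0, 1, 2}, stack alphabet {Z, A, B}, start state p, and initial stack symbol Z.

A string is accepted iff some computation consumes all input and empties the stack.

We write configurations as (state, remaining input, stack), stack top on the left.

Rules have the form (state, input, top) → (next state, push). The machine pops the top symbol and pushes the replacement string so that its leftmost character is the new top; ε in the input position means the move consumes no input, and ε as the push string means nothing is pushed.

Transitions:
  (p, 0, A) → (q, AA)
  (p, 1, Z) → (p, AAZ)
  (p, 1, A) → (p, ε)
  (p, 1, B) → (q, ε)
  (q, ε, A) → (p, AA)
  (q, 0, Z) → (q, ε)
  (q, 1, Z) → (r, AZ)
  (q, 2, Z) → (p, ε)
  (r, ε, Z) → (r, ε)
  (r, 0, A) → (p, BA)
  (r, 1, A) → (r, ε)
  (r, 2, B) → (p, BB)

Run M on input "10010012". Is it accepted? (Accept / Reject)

(p, 10010012, Z) ⊢ (p, 0010012, AAZ) ⊢ (q, 010012, AAAZ) ⊢ (p, 010012, AAAAZ) ⊢ (q, 10012, AAAAAZ) ⊢ (p, 10012, AAAAAAZ) ⊢ (p, 0012, AAAAAZ) ⊢ (q, 012, AAAAAAZ) ⊢ (p, 012, AAAAAAAZ) ⊢ (q, 12, AAAAAAAAZ) ⊢ (p, 12, AAAAAAAAAZ) ⊢ (p, 2, AAAAAAAAZ)
No transition applies at (p, 2, AAAAAAAAZ); input not fully consumed.

Reject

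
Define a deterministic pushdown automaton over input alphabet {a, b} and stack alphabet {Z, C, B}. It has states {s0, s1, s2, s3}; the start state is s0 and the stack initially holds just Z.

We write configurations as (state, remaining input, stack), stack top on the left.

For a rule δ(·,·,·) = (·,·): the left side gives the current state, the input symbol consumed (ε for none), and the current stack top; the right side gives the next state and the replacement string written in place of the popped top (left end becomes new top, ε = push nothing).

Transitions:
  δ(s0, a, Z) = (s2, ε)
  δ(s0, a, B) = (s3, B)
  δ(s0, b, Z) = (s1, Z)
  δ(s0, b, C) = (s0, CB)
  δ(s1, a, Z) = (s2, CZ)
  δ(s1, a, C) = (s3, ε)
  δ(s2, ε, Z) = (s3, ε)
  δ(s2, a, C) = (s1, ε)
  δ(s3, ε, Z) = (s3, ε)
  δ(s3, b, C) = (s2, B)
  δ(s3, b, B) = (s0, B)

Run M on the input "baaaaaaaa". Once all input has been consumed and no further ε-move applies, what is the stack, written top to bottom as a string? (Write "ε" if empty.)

Z

(s0, baaaaaaaa, Z) ⊢ (s1, aaaaaaaa, Z) ⊢ (s2, aaaaaaa, CZ) ⊢ (s1, aaaaaa, Z) ⊢ (s2, aaaaa, CZ) ⊢ (s1, aaaa, Z) ⊢ (s2, aaa, CZ) ⊢ (s1, aa, Z) ⊢ (s2, a, CZ) ⊢ (s1, ε, Z)
All input consumed in state s1 with stack Z.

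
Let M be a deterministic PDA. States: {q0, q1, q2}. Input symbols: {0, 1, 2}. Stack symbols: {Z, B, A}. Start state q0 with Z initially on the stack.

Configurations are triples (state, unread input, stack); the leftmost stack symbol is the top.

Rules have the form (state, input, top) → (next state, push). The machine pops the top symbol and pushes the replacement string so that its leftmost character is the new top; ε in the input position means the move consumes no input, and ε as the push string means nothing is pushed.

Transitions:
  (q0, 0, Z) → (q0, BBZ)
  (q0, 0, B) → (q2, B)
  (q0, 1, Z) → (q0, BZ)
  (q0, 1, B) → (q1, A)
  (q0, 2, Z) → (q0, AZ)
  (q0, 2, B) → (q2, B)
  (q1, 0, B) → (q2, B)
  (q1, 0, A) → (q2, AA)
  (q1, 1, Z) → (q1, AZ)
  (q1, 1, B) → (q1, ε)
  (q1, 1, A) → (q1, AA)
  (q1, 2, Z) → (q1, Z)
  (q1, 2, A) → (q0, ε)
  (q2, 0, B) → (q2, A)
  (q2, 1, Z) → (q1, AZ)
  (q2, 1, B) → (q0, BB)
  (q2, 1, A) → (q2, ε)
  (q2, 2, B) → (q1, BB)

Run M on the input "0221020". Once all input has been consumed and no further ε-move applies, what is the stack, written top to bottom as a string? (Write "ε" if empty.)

BBBZ

(q0, 0221020, Z)
  read 0, top Z: go to q0, push BBZ → (q0, 221020, BBZ)
  read 2, top B: go to q2, push B → (q2, 21020, BBZ)
  read 2, top B: go to q1, push BB → (q1, 1020, BBBZ)
  read 1, top B: go to q1, push ε → (q1, 020, BBZ)
  read 0, top B: go to q2, push B → (q2, 20, BBZ)
  read 2, top B: go to q1, push BB → (q1, 0, BBBZ)
  read 0, top B: go to q2, push B → (q2, ε, BBBZ)
All input consumed in state q2 with stack BBBZ.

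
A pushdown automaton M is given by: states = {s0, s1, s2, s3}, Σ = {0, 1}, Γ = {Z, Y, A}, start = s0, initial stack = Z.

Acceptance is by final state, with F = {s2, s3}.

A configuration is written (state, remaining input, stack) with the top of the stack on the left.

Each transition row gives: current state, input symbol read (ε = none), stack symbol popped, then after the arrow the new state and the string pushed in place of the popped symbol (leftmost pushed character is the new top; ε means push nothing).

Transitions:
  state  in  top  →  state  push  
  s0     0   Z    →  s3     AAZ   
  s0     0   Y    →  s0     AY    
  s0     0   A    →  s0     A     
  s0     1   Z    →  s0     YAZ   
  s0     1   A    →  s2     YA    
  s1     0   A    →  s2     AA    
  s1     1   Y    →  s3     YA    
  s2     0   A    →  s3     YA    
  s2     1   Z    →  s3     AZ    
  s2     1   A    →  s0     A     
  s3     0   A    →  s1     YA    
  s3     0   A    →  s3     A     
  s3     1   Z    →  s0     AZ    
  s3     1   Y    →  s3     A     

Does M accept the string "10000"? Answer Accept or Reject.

Reject

No computation consumes all input and reaches a final state.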